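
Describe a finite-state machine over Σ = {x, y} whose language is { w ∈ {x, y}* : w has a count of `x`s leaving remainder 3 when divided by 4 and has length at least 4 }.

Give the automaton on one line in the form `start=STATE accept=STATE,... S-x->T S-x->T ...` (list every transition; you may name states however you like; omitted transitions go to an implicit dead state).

start=S0 accept=S11,S16 S0-x->S1 S0-y->S2 S1-x->S3 S1-y->S4 S2-x->S4 S2-y->S5 S3-x->S6 S3-y->S7 S4-x->S7 S4-y->S8 S5-x->S8 S5-y->S9 S6-x->S10 S6-y->S11 S7-x->S11 S7-y->S12 S8-x->S12 S8-y->S13 S9-x->S13 S9-y->S10 S10-x->S14 S10-y->S15 S11-x->S15 S11-y->S16 S12-x->S16 S12-y->S17 S13-x->S17 S13-y->S14 S14-x->S17 S14-y->S14 S15-x->S14 S15-y->S15 S16-x->S15 S16-y->S16 S17-x->S16 S17-y->S17

Build one automaton per condition and run them in lockstep. The first has 4 states tracking the count of `x`s modulo 4; the second has 6 states tracking the input length, saturating at 5. A product state is a pair (one from each), accepting exactly when both do.
          x    y  
>  S0     S1   S2 
   S1     S3   S4 
   S2     S4   S5 
   S3     S6   S7 
   S4     S7   S8 
   S5     S8   S9 
   S6    S10  S11 
   S7    S11  S12 
   S8    S12  S13 
   S9    S13  S10 
   S10   S14  S15 
 * S11   S15  S16 
   S12   S16  S17 
   S13   S17  S14 
   S14   S17  S14 
   S15   S14  S15 
 * S16   S15  S16 
   S17   S16  S17 
(> = start, * = accepting)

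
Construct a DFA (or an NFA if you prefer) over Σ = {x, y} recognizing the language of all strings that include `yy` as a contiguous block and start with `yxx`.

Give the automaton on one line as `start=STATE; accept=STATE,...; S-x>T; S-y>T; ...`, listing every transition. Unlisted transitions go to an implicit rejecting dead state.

start=s0; accept=s6; s0-x>s1; s0-y>s2; s1-x>s1; s1-y>s1; s2-x>s3; s2-y>s1; s3-x>s4; s3-y>s1; s4-x>s4; s4-y>s5; s5-x>s4; s5-y>s6; s6-x>s6; s6-y>s6

Run two small machines in parallel and take their product. One (3 states) tracks whether and how much of `yy` has been seen; the other (5 states) tracks whether the input so far still matches the prefix `yxx`. Each combined state is a pair, one component from each; accept when both components accept. Minimizing collapses redundant product states.
A 7-state machine:
        x   y  
>  s0   s1  s2 
   s1   s1  s1 
   s2   s3  s1 
   s3   s4  s1 
   s4   s4  s5 
   s5   s4  s6 
 * s6   s6  s6 
(> = start, * = accepting)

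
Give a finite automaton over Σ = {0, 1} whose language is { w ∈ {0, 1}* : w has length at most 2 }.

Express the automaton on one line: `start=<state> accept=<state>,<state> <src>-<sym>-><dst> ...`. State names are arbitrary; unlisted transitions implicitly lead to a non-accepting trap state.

start=q0 accept=q0,q1,q2 q0-0->q1 q0-1->q1 q1-0->q2 q1-1->q2 q2-0->q3 q2-1->q3 q3-0->q3 q3-1->q3

We only need to distinguish lengths 0, 1, …, 2, and '>2'. Chain q0 → q1 → q2 → q3 on every symbol, with q3 looping. Accepting states: {q0, q1, q2}.
A 4-state machine:
        0   1  
>* q0   q1  q1 
 * q1   q2  q2 
 * q2   q3  q3 
   q3   q3  q3 
(> = start, * = accepting)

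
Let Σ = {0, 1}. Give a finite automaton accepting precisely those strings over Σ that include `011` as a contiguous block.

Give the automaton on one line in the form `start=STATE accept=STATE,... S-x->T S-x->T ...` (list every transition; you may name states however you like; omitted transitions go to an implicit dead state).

States s0..s2 record the length of the longest prefix of `011` that matches the current input suffix. Reaching s3 means `011` has been seen, and we stay there forever. Accept from s3.
A 4-state machine:
        0   1  
>  s0   s1  s0 
   s1   s1  s2 
   s2   s1  s3 
 * s3   s3  s3 
(> = start, * = accepting)

start=s0 accept=s3 s0-0->s1 s0-1->s0 s1-0->s1 s1-1->s2 s2-0->s1 s2-1->s3 s3-0->s3 s3-1->s3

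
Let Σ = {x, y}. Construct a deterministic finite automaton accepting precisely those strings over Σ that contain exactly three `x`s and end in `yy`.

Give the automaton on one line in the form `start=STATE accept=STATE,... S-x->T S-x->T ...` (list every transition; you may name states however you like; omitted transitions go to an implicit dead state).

start=q0 accept=q6 q0-x->q1 q0-y->q0 q1-x->q2 q1-y->q1 q2-x->q3 q2-y->q2 q3-x->q4 q3-y->q5 q4-x->q4 q4-y->q4 q5-x->q4 q5-y->q6 q6-x->q4 q6-y->q6

Handle the two conditions separately and then intersect. One (5 states) tracks the count of `x`s, saturating at 4; the other (3 states) tracks how much of the suffix `yy` has currently been matched. Each combined state is a pair, one component from each; accept when both components accept. After merging equivalent states the machine shrinks.
A 7-state machine:
        x   y  
>  q0   q1  q0 
   q1   q2  q1 
   q2   q3  q2 
   q3   q4  q5 
   q4   q4  q4 
   q5   q4  q6 
 * q6   q4  q6 
(> = start, * = accepting)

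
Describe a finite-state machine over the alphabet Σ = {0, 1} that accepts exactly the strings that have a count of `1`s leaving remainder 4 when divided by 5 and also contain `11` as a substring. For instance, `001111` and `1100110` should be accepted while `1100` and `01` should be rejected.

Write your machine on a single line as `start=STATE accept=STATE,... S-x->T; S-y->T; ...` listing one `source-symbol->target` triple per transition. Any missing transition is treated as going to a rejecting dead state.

Handle the two conditions separately and then intersect. One (5 states) tracks the count of `1`s modulo 5; the other (3 states) tracks whether and how much of `11` has been seen. Each combined state is a pair, one component from each; accept when both components accept.
          0    1  
>  q0     q0   q1 
   q1     q2   q3 
   q2     q2   q4 
   q3     q3   q5 
   q4     q6   q5 
   q5     q5   q7 
   q6     q6   q8 
 * q7     q7   q9 
   q8    q10   q7 
   q9     q9  q11 
   q10   q10  q12 
   q11   q11   q3 
   q12   q13   q9 
   q13   q13  q14 
   q14    q0  q11 
(> = start, * = accepting)

start=q0; accept=q7; q0-0->q0; q0-1->q1; q1-0->q2; q1-1->q3; q2-0->q2; q2-1->q4; q3-0->q3; q3-1->q5; q4-0->q6; q4-1->q5; q5-0->q5; q5-1->q7; q6-0->q6; q6-1->q8; q7-0->q7; q7-1->q9; q8-0->q10; q8-1->q7; q9-0->q9; q9-1->q11; q10-0->q10; q10-1->q12; q11-0->q11; q11-1->q3; q12-0->q13; q12-1->q9; q13-0->q13; q13-1->q14; q14-0->q0; q14-1->q11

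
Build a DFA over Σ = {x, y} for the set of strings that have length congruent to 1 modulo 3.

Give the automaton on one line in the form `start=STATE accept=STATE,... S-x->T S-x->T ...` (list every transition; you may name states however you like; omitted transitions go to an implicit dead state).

start=s0 accept=s1 s0-x->s1 s0-y->s1 s1-x->s2 s1-y->s2 s2-x->s0 s2-y->s0

Count input length modulo 3: every symbol advances one step around the cycle s0 → s1 → s2 → s0. Accept at s1.
With 3 states:
        x   y  
>  s0   s1  s1 
 * s1   s2  s2 
   s2   s0  s0 
(> = start, * = accepting)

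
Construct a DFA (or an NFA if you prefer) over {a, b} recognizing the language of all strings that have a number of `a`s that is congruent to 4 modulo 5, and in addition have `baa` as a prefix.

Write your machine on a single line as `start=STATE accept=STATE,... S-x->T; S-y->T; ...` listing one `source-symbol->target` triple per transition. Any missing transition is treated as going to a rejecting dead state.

start=q0; accept=q10; q0-a->q1; q0-b->q2; q1-a->q3; q1-b->q1; q2-a->q4; q2-b->q5; q3-a->q6; q3-b->q3; q4-a->q7; q4-b->q1; q5-a->q1; q5-b->q5; q6-a->q8; q6-b->q6; q7-a->q9; q7-b->q7; q8-a->q5; q8-b->q8; q9-a->q10; q9-b->q9; q10-a->q11; q10-b->q10; q11-a->q12; q11-b->q11; q12-a->q7; q12-b->q12

Run two small machines in parallel and take their product. The first has 5 states tracking the count of `a`s modulo 5; the second has 5 states tracking whether the input so far still matches the prefix `baa`. A product state is a pair (one from each), accepting exactly when both do.
A 13-state machine:
          a    b  
>  q0     q1   q2 
   q1     q3   q1 
   q2     q4   q5 
   q3     q6   q3 
   q4     q7   q1 
   q5     q1   q5 
   q6     q8   q6 
   q7     q9   q7 
   q8     q5   q8 
   q9    q10   q9 
 * q10   q11  q10 
   q11   q12  q11 
   q12    q7  q12 
(> = start, * = accepting)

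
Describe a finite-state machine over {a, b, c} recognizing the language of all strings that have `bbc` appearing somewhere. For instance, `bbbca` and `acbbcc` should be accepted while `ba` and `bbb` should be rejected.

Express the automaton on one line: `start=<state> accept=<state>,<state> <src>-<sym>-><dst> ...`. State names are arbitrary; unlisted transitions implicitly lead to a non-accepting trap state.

start=S0 accept=S3 S0-a->S0 S0-b->S1 S0-c->S0 S1-a->S0 S1-b->S2 S1-c->S0 S2-a->S0 S2-b->S2 S2-c->S3 S3-a->S3 S3-b->S3 S3-c->S3

Track how much of `bbc` has been matched so far: state S0 is no progress, S3 is the absorbing accept state reached once `bbc` has occurred. Intermediate states record partial matches; on a mismatch, fall back to the longest reusable overlap.
With 4 states:
        a   b   c  
>  S0   S0  S1  S0 
   S1   S0  S2  S0 
   S2   S0  S2  S3 
 * S3   S3  S3  S3 
(> = start, * = accepting)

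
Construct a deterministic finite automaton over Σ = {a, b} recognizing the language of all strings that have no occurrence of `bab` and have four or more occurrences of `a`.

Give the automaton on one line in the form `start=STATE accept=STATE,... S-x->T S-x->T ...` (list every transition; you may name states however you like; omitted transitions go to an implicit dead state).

Handle the two conditions separately and then intersect. The first has 4 states tracking partial matches of the forbidden pattern `bab`; the second has 6 states tracking the count of `a`s, saturating at 5. A product state is a pair (one from each), accepting exactly when both do.
          a    b  
>  S0     S1   S2 
   S1     S3   S4 
   S2     S5   S2 
   S3     S6   S7 
   S4     S8   S4 
   S5     S3   S9 
   S6    S10  S11 
   S7    S12   S7 
   S8     S6  S13 
   S9    S13   S9 
 * S10   S14  S15 
   S11   S16  S11 
   S12   S10  S17 
   S13   S17  S13 
 * S14   S14  S18 
 * S15   S19  S15 
 * S16   S14  S20 
   S17   S20  S17 
 * S18   S19  S18 
 * S19   S14  S21 
   S20   S21  S20 
   S21   S21  S21 
(> = start, * = accepting)

start=S0 accept=S10,S14,S15,S16,S18,S19 S0-a->S1 S0-b->S2 S1-a->S3 S1-b->S4 S2-a->S5 S2-b->S2 S3-a->S6 S3-b->S7 S4-a->S8 S4-b->S4 S5-a->S3 S5-b->S9 S6-a->S10 S6-b->S11 S7-a->S12 S7-b->S7 S8-a->S6 S8-b->S13 S9-a->S13 S9-b->S9 S10-a->S14 S10-b->S15 S11-a->S16 S11-b->S11 S12-a->S10 S12-b->S17 S13-a->S17 S13-b->S13 S14-a->S14 S14-b->S18 S15-a->S19 S15-b->S15 S16-a->S14 S16-b->S20 S17-a->S20 S17-b->S17 S18-a->S19 S18-b->S18 S19-a->S14 S19-b->S21 S20-a->S21 S20-b->S20 S21-a->S21 S21-b->S21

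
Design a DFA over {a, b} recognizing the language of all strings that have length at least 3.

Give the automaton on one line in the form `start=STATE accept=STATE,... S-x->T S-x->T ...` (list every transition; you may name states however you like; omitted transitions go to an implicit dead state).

We only need to distinguish lengths 0, 1, …, 3, and '>3'. Chain S0 → S1 → S2 → S3 → S4 on every symbol, with S4 looping. Accepting states: {S3, S4}.
A 5-state machine:
        a   b  
>  S0   S1  S1 
   S1   S2  S2 
   S2   S3  S3 
 * S3   S4  S4 
 * S4   S4  S4 
(> = start, * = accepting)

start=S0 accept=S3,S4 S0-a->S1 S0-b->S1 S1-a->S2 S1-b->S2 S2-a->S3 S2-b->S3 S3-a->S4 S3-b->S4 S4-a->S4 S4-b->S4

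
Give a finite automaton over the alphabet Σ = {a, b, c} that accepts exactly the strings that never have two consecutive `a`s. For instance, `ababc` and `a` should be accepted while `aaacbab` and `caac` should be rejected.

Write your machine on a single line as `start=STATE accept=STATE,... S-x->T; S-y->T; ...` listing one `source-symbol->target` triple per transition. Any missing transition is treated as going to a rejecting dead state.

This is the complement of 'contains `aa`'. Use the same substring-matching states — q0 through q2 holding how much of `aa` has just been matched — but flip the accepting set: everything except the trap q2 accepts.
3 states suffice.
        a   b   c  
>* q0   q1  q0  q0 
 * q1   q2  q0  q0 
   q2   q2  q2  q2 
(> = start, * = accepting)

start=q0; accept=q0,q1; q0-a->q1; q0-b->q0; q0-c->q0; q1-a->q2; q1-b->q0; q1-c->q0; q2-a->q2; q2-b->q2; q2-c->q2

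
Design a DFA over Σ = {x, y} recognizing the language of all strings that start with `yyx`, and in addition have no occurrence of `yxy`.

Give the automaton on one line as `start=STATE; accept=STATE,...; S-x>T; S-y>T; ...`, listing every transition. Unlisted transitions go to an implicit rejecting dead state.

start=q0; accept=q4,q5,q6; q0-x>q1; q0-y>q2; q1-x>q1; q1-y>q1; q2-x>q1; q2-y>q3; q3-x>q4; q3-y>q1; q4-x>q5; q4-y>q1; q5-x>q5; q5-y>q6; q6-x>q4; q6-y>q6

Handle the two conditions separately and then intersect. The first has 5 states tracking whether the input so far still matches the prefix `yyx`; the second has 4 states tracking partial matches of the forbidden pattern `yxy`. A product state is a pair (one from each), accepting exactly when both do. Minimizing collapses redundant product states.
A 7-state machine:
        x   y  
>  q0   q1  q2 
   q1   q1  q1 
   q2   q1  q3 
   q3   q4  q1 
 * q4   q5  q1 
 * q5   q5  q6 
 * q6   q4  q6 
(> = start, * = accepting)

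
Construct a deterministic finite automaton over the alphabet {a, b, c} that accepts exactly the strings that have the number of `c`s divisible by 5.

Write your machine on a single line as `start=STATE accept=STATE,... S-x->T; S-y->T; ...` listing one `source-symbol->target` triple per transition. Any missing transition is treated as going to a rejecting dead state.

start=q0; accept=q0; q0-a->q0; q0-b->q0; q0-c->q1; q1-a->q1; q1-b->q1; q1-c->q2; q2-a->q2; q2-b->q2; q2-c->q3; q3-a->q3; q3-b->q3; q3-c->q4; q4-a->q4; q4-b->q4; q4-c->q0

The only thing that matters is how many `c`s have appeared, reduced mod 5. Use one state per residue: q0 for 0, …, q4 for 4. Reading `c` moves to the next residue; anything else stays put. q0 is accepting.
With 5 states:
        a   b   c  
>* q0   q0  q0  q1 
   q1   q1  q1  q2 
   q2   q2  q2  q3 
   q3   q3  q3  q4 
   q4   q4  q4  q0 
(> = start, * = accepting)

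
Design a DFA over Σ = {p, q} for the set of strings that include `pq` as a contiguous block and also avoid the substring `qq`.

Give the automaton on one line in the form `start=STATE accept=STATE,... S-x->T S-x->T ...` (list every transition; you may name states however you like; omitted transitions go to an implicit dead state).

start=S0 accept=S3,S5 S0-p->S1 S0-q->S2 S1-p->S1 S1-q->S3 S2-p->S1 S2-q->S4 S3-p->S5 S3-q->S4 S4-p->S4 S4-q->S4 S5-p->S5 S5-q->S3

Build one automaton per condition and run them in lockstep. One (3 states) tracks whether and how much of `pq` has been seen; the other (3 states) tracks partial matches of the forbidden pattern `qq`. Each combined state is a pair, one component from each; accept when both components accept. Minimizing collapses redundant product states.
        p   q  
>  S0   S1  S2 
   S1   S1  S3 
   S2   S1  S4 
 * S3   S5  S4 
   S4   S4  S4 
 * S5   S5  S3 
(> = start, * = accepting)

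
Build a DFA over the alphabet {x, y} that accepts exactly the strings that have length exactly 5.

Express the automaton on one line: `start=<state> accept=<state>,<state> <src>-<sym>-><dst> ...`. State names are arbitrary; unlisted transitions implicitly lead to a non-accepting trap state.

start=q0 accept=q5 q0-x->q1 q0-y->q1 q1-x->q2 q1-y->q2 q2-x->q3 q2-y->q3 q3-x->q4 q3-y->q4 q4-x->q5 q4-y->q5 q5-x->q6 q5-y->q6 q6-x->q6 q6-y->q6

Count input length up to 6: every symbol moves from q0 toward q6, which means 'more than 5' and absorbs. Accept from {q5}.
        x   y  
>  q0   q1  q1 
   q1   q2  q2 
   q2   q3  q3 
   q3   q4  q4 
   q4   q5  q5 
 * q5   q6  q6 
   q6   q6  q6 
(> = start, * = accepting)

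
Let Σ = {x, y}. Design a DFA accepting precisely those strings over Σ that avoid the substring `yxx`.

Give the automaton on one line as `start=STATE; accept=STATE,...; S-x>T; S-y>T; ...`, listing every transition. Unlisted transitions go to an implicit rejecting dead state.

Track partial matches of the forbidden pattern `yxx`. State q3 is a dead state reached once `yxx` has occurred; every other state accepts. q0 means no part of `yxx` is currently matched.
4 states suffice.
        x   y  
>* q0   q0  q1 
 * q1   q2  q1 
 * q2   q3  q1 
   q3   q3  q3 
(> = start, * = accepting)

start=q0; accept=q0,q1,q2; q0-x>q0; q0-y>q1; q1-x>q2; q1-y>q1; q2-x>q3; q2-y>q1; q3-x>q3; q3-y>q3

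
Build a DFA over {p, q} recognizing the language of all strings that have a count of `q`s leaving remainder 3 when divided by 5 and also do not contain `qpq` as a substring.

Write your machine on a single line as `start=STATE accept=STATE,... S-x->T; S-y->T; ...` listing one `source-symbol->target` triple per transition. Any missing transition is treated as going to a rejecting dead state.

start=S0; accept=S7,S9,S11; S0-p->S0; S0-q->S1; S1-p->S2; S1-q->S3; S2-p->S4; S2-q->S5; S3-p->S6; S3-q->S7; S4-p->S4; S4-q->S3; S5-p->S5; S5-q->S5; S6-p->S8; S6-q->S5; S7-p->S9; S7-q->S10; S8-p->S8; S8-q->S7; S9-p->S11; S9-q->S5; S10-p->S12; S10-q->S13; S11-p->S11; S11-q->S10; S12-p->S14; S12-q->S5; S13-p->S15; S13-q->S1; S14-p->S14; S14-q->S13; S15-p->S0; S15-q->S5

Handle the two conditions separately and then intersect. One (5 states) tracks the count of `q`s modulo 5; the other (4 states) tracks partial matches of the forbidden pattern `qpq`. Each combined state is a pair, one component from each; accept when both components accept. Minimizing collapses redundant product states.
A 16-state machine:
          p    q  
>  S0     S0   S1 
   S1     S2   S3 
   S2     S4   S5 
   S3     S6   S7 
   S4     S4   S3 
   S5     S5   S5 
   S6     S8   S5 
 * S7     S9  S10 
   S8     S8   S7 
 * S9    S11   S5 
   S10   S12  S13 
 * S11   S11  S10 
   S12   S14   S5 
   S13   S15   S1 
   S14   S14  S13 
   S15    S0   S5 
(> = start, * = accepting)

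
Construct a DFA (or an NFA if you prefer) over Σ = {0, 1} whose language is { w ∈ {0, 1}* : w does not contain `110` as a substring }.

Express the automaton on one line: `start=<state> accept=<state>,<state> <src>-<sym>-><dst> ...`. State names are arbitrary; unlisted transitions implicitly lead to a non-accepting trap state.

start=S0 accept=S0,S1,S2 S0-0->S0 S0-1->S1 S1-0->S0 S1-1->S2 S2-0->S3 S2-1->S2 S3-0->S3 S3-1->S3

This is the complement of 'contains `110`'. Use the same substring-matching states — S0 through S3 holding how much of `110` has just been matched — but flip the accepting set: everything except the trap S3 accepts.
4 states suffice.
        0   1  
>* S0   S0  S1 
 * S1   S0  S2 
 * S2   S3  S2 
   S3   S3  S3 
(> = start, * = accepting)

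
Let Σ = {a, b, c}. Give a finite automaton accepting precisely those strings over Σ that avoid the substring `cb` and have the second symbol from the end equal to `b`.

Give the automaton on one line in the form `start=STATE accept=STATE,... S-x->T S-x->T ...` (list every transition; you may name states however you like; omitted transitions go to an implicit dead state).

Build one automaton per condition and run them in lockstep. One (3 states) tracks partial matches of the forbidden pattern `cb`; the other (13 states) tracks the last 2 symbols read. Each combined state is a pair, one component from each; accept when both components accept. Minimizing collapses redundant product states.
7 states suffice.
        a   b   c  
>  s0   s0  s1  s2 
   s1   s3  s4  s5 
   s2   s0  s6  s2 
 * s3   s0  s1  s2 
 * s4   s3  s4  s5 
 * s5   s0  s6  s2 
   s6   s6  s6  s6 
(> = start, * = accepting)

start=s0 accept=s3,s4,s5 s0-a->s0 s0-b->s1 s0-c->s2 s1-a->s3 s1-b->s4 s1-c->s5 s2-a->s0 s2-b->s6 s2-c->s2 s3-a->s0 s3-b->s1 s3-c->s2 s4-a->s3 s4-b->s4 s4-c->s5 s5-a->s0 s5-b->s6 s5-c->s2 s6-a->s6 s6-b->s6 s6-c->s6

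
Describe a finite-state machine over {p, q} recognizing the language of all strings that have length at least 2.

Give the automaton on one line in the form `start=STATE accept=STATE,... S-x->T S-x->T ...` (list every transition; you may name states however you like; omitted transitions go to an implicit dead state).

Count input length up to 3: every symbol moves from A toward D, which means 'more than 2' and absorbs. Accept from {C, D}.
       p  q 
>  A   B  B 
   B   C  C 
 * C   D  D 
 * D   D  D 
(> = start, * = accepting)

start=A accept=C,D A-p->B A-q->B B-p->C B-q->C C-p->D C-q->D D-p->D D-q->D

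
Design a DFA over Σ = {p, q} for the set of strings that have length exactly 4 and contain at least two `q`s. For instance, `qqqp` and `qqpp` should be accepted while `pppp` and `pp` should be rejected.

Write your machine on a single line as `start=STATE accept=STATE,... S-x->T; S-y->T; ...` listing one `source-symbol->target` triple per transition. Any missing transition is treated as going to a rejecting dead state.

start=s0; accept=s9; s0-p->s1; s0-q->s2; s1-p->s3; s1-q->s4; s2-p->s4; s2-q->s5; s3-p->s6; s3-q->s7; s4-p->s7; s4-q->s8; s5-p->s8; s5-q->s8; s6-p->s6; s6-q->s6; s7-p->s6; s7-q->s9; s8-p->s9; s8-q->s9; s9-p->s6; s9-q->s6

Run two small machines in parallel and take their product. The first has 6 states tracking the input length, saturating at 5; the second has 4 states tracking the count of `q`s, saturating at 3. A product state is a pair (one from each), accepting exactly when both do. Equivalent product states are then merged.
A 10-state machine:
        p   q  
>  s0   s1  s2 
   s1   s3  s4 
   s2   s4  s5 
   s3   s6  s7 
   s4   s7  s8 
   s5   s8  s8 
   s6   s6  s6 
   s7   s6  s9 
   s8   s9  s9 
 * s9   s6  s6 
(> = start, * = accepting)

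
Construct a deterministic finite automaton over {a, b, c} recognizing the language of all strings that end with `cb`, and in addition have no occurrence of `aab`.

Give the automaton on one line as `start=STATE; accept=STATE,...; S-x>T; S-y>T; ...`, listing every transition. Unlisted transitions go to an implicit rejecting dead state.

Run two small machines in parallel and take their product. The first has 3 states tracking how much of the suffix `cb` has currently been matched; the second has 4 states tracking partial matches of the forbidden pattern `aab`. A product state is a pair (one from each), accepting exactly when both do. Equivalent product states are then merged.
A 6-state machine:
        a   b   c  
>  S0   S1  S0  S2 
   S1   S3  S0  S2 
   S2   S1  S4  S2 
   S3   S3  S5  S2 
 * S4   S1  S0  S2 
   S5   S5  S5  S5 
(> = start, * = accepting)

start=S0; accept=S4; S0-a>S1; S0-b>S0; S0-c>S2; S1-a>S3; S1-b>S0; S1-c>S2; S2-a>S1; S2-b>S4; S2-c>S2; S3-a>S3; S3-b>S5; S3-c>S2; S4-a>S1; S4-b>S0; S4-c>S2; S5-a>S5; S5-b>S5; S5-c>S5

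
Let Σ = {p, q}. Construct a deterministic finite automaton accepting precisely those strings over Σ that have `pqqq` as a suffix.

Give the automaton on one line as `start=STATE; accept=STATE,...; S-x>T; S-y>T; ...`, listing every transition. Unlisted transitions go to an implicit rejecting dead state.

start=A; accept=E; A-p>B; A-q>A; B-p>B; B-q>C; C-p>B; C-q>D; D-p>B; D-q>E; E-p>B; E-q>A

Let each state record the length of the longest suffix of the input read so far that is also a prefix of `pqqq`. B means the last symbol is `p`; C means the last 2 symbols are `pq`; D means the last 3 symbols are `pqq`; E means the last 4 symbols are `pqqq`. Accept only at E, where the string currently ends in `pqqq`.
With 5 states:
       p  q 
>  A   B  A 
   B   B  C 
   C   B  D 
   D   B  E 
 * E   B  A 
(> = start, * = accepting)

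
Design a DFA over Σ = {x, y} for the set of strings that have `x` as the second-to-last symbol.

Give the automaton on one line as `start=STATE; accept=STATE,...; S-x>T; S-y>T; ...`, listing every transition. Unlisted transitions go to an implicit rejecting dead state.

start=q0; accept=q3,q4; q0-x>q1; q0-y>q2; q1-x>q3; q1-y>q4; q2-x>q5; q2-y>q6; q3-x>q3; q3-y>q4; q4-x>q5; q4-y>q6; q5-x>q3; q5-y>q4; q6-x>q5; q6-y>q6

A DFA must remember the last 2 symbols (since which symbol is second-to-last isn't known until the input ends). Use one state per possible window of the last ≤2 symbols; accept from those whose window starts with `x`.
A 7-state machine:
        x   y  
>  q0   q1  q2 
   q1   q3  q4 
   q2   q5  q6 
 * q3   q3  q4 
 * q4   q5  q6 
   q5   q3  q4 
   q6   q5  q6 
(> = start, * = accepting)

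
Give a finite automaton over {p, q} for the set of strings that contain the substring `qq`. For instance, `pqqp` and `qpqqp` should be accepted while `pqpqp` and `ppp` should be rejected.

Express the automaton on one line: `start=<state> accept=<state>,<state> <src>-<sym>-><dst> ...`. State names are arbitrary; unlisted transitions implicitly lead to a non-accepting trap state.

start=S0 accept=S2 S0-p->S0 S0-q->S1 S1-p->S0 S1-q->S2 S2-p->S2 S2-q->S2

Track how much of `qq` has been matched so far: state S0 is no progress, S2 is the absorbing accept state reached once `qq` has occurred. Intermediate states record partial matches; on a mismatch, fall back to the longest reusable overlap.
A 3-state machine:
        p   q  
>  S0   S0  S1 
   S1   S0  S2 
 * S2   S2  S2 
(> = start, * = accepting)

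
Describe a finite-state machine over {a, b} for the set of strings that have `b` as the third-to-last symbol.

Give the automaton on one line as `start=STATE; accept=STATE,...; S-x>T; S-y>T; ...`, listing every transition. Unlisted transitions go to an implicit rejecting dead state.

start=s0; accept=s11,s12,s13,s14; s0-a>s1; s0-b>s2; s1-a>s3; s1-b>s4; s2-a>s5; s2-b>s6; s3-a>s7; s3-b>s8; s4-a>s9; s4-b>s10; s5-a>s11; s5-b>s12; s6-a>s13; s6-b>s14; s7-a>s7; s7-b>s8; s8-a>s9; s8-b>s10; s9-a>s11; s9-b>s12; s10-a>s13; s10-b>s14; s11-a>s7; s11-b>s8; s12-a>s9; s12-b>s10; s13-a>s11; s13-b>s12; s14-a>s13; s14-b>s14

Because acceptance depends on a position counted from the end, the machine has to buffer the most recent 3 symbols. Make each state the string of the last up-to-3 symbols read; on input `x` shift the window left and append `x`. Accept when the buffered window has length 3 and begins with `b`.
15 states suffice.
          a    b  
>  s0     s1   s2 
   s1     s3   s4 
   s2     s5   s6 
   s3     s7   s8 
   s4     s9  s10 
   s5    s11  s12 
   s6    s13  s14 
   s7     s7   s8 
   s8     s9  s10 
   s9    s11  s12 
   s10   s13  s14 
 * s11    s7   s8 
 * s12    s9  s10 
 * s13   s11  s12 
 * s14   s13  s14 
(> = start, * = accepting)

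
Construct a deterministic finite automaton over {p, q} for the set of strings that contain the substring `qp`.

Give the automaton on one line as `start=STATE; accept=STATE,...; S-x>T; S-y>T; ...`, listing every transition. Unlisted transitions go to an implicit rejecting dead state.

States s0..s1 record the length of the longest prefix of `qp` that matches the current input suffix. Reaching s2 means `qp` has been seen, and we stay there forever. Accept from s2.
A 3-state machine:
        p   q  
>  s0   s0  s1 
   s1   s2  s1 
 * s2   s2  s2 
(> = start, * = accepting)

start=s0; accept=s2; s0-p>s0; s0-q>s1; s1-p>s2; s1-q>s1; s2-p>s2; s2-q>s2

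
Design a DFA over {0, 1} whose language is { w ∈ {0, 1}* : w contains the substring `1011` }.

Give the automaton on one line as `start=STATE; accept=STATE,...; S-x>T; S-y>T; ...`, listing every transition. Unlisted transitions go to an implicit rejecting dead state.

Track how much of `1011` has been matched so far: state A is no progress, E is the absorbing accept state reached once `1011` has occurred. Intermediate states record partial matches; on a mismatch, fall back to the longest reusable overlap.
A 5-state machine:
       0  1 
>  A   A  B 
   B   C  B 
   C   A  D 
   D   C  E 
 * E   E  E 
(> = start, * = accepting)

start=A; accept=E; A-0>A; A-1>B; B-0>C; B-1>B; C-0>A; C-1>D; D-0>C; D-1>E; E-0>E; E-1>E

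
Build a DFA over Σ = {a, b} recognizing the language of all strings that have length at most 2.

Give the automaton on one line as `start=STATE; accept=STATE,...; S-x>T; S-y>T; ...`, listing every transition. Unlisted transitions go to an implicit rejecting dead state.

start=q0; accept=q0,q1,q2; q0-a>q1; q0-b>q1; q1-a>q2; q1-b>q2; q2-a>q3; q2-b>q3; q3-a>q3; q3-b>q3

Count input length up to 3: every symbol moves from q0 toward q3, which means 'more than 2' and absorbs. Accept from {q0, q1, q2}.
With 4 states:
        a   b  
>* q0   q1  q1 
 * q1   q2  q2 
 * q2   q3  q3 
   q3   q3  q3 
(> = start, * = accepting)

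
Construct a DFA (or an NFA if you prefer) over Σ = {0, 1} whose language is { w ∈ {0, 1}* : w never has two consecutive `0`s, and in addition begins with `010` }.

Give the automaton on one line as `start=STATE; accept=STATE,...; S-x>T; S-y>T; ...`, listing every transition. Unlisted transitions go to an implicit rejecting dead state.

start=A; accept=G,I; A-0>B; A-1>C; B-0>D; B-1>E; C-0>F; C-1>C; D-0>D; D-1>D; E-0>G; E-1>C; F-0>D; F-1>C; G-0>H; G-1>I; H-0>H; H-1>H; I-0>G; I-1>I

Build one automaton per condition and run them in lockstep. The first has 3 states tracking partial matches of the forbidden pattern `00`; the second has 5 states tracking whether the input so far still matches the prefix `010`. A product state is a pair (one from each), accepting exactly when both do.
9 states suffice.
       0  1 
>  A   B  C 
   B   D  E 
   C   F  C 
   D   D  D 
   E   G  C 
   F   D  C 
 * G   H  I 
   H   H  H 
 * I   G  I 
(> = start, * = accepting)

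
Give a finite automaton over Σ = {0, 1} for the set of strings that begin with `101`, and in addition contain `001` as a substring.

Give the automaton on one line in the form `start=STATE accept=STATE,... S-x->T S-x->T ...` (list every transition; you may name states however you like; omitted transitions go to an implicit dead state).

Build one automaton per condition and run them in lockstep. The first has 5 states tracking whether the input so far still matches the prefix `101`; the second has 4 states tracking whether and how much of `001` has been seen. A product state is a pair (one from each), accepting exactly when both do. Minimizing collapses redundant product states.
       0  1 
>  A   B  C 
   B   B  B 
   C   D  B 
   D   B  E 
   E   F  E 
   F   G  E 
   G   G  H 
 * H   H  H 
(> = start, * = accepting)

start=A accept=H A-0->B A-1->C B-0->B B-1->B C-0->D C-1->B D-0->B D-1->E E-0->F E-1->E F-0->G F-1->E G-0->G G-1->H H-0->H H-1->H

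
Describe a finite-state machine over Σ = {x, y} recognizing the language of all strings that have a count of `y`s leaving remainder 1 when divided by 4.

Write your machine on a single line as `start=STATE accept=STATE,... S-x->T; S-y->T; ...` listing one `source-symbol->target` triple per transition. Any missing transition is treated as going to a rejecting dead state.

The only thing that matters is how many `y`s have appeared, reduced mod 4. Use one state per residue: S0 for 0, …, S3 for 3. Reading `y` moves to the next residue; anything else stays put. S1 is accepting.
With 4 states:
        x   y  
>  S0   S0  S1 
 * S1   S1  S2 
   S2   S2  S3 
   S3   S3  S0 
(> = start, * = accepting)

start=S0; accept=S1; S0-x->S0; S0-y->S1; S1-x->S1; S1-y->S2; S2-x->S2; S2-y->S3; S3-x->S3; S3-y->S0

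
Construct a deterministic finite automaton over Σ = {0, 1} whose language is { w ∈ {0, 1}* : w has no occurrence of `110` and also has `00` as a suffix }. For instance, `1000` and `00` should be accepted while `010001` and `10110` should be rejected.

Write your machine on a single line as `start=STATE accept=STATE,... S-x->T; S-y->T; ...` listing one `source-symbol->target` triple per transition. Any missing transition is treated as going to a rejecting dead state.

start=q0; accept=q3; q0-0->q1; q0-1->q2; q1-0->q3; q1-1->q2; q2-0->q1; q2-1->q4; q3-0->q3; q3-1->q2; q4-0->q5; q4-1->q4; q5-0->q6; q5-1->q7; q6-0->q6; q6-1->q7; q7-0->q5; q7-1->q7

Build one automaton per condition and run them in lockstep. One (4 states) tracks partial matches of the forbidden pattern `110`; the other (3 states) tracks how much of the suffix `00` has currently been matched. Each combined state is a pair, one component from each; accept when both components accept.
        0   1  
>  q0   q1  q2 
   q1   q3  q2 
   q2   q1  q4 
 * q3   q3  q2 
   q4   q5  q4 
   q5   q6  q7 
   q6   q6  q7 
   q7   q5  q7 
(> = start, * = accepting)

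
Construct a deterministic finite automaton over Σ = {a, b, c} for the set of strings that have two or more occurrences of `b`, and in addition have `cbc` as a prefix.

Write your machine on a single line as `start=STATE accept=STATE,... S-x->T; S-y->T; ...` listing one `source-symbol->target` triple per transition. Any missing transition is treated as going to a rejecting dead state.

start=S0; accept=S8,S9; S0-a->S1; S0-b->S2; S0-c->S3; S1-a->S1; S1-b->S2; S1-c->S1; S2-a->S2; S2-b->S4; S2-c->S2; S3-a->S1; S3-b->S5; S3-c->S1; S4-a->S4; S4-b->S6; S4-c->S4; S5-a->S2; S5-b->S4; S5-c->S7; S6-a->S6; S6-b->S6; S6-c->S6; S7-a->S7; S7-b->S8; S7-c->S7; S8-a->S8; S8-b->S9; S8-c->S8; S9-a->S9; S9-b->S9; S9-c->S9

Run two small machines in parallel and take their product. One (4 states) tracks the count of `b`s, saturating at 3; the other (5 states) tracks whether the input so far still matches the prefix `cbc`. Each combined state is a pair, one component from each; accept when both components accept.
        a   b   c  
>  S0   S1  S2  S3 
   S1   S1  S2  S1 
   S2   S2  S4  S2 
   S3   S1  S5  S1 
   S4   S4  S6  S4 
   S5   S2  S4  S7 
   S6   S6  S6  S6 
   S7   S7  S8  S7 
 * S8   S8  S9  S8 
 * S9   S9  S9  S9 
(> = start, * = accepting)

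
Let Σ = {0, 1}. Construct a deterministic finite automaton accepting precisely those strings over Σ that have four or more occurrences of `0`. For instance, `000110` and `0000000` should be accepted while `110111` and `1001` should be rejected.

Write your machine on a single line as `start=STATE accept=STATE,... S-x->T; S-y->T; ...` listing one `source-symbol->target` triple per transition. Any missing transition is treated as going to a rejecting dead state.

Only the number of `0`s matters, and only up to 5. Make a chain s0 → s1 → s2 → s3 → s4 → s5 advanced by each `0` (with s5 absorbing); every other symbol self-loops. The accepting set is {s4, s5}.
        0   1  
>  s0   s1  s0 
   s1   s2  s1 
   s2   s3  s2 
   s3   s4  s3 
 * s4   s5  s4 
 * s5   s5  s5 
(> = start, * = accepting)

start=s0; accept=s4,s5; s0-0->s1; s0-1->s0; s1-0->s2; s1-1->s1; s2-0->s3; s2-1->s2; s3-0->s4; s3-1->s3; s4-0->s5; s4-1->s4; s5-0->s5; s5-1->s5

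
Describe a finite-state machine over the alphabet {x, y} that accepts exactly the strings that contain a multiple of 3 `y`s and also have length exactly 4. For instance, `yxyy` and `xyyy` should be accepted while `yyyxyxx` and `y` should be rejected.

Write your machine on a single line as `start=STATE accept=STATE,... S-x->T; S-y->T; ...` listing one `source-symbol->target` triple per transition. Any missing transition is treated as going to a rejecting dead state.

start=A; accept=J; A-x->B; A-y->C; B-x->D; B-y->E; C-x->E; C-y->F; D-x->G; D-y->H; E-x->H; E-y->I; F-x->I; F-y->G; G-x->J; G-y->K; H-x->K; H-y->L; I-x->L; I-y->J; J-x->M; J-y->N; K-x->N; K-y->O; L-x->O; L-y->M; M-x->M; M-y->N; N-x->N; N-y->O; O-x->O; O-y->M

Run two small machines in parallel and take their product. The first has 3 states tracking the count of `y`s modulo 3; the second has 6 states tracking the input length, saturating at 5. A product state is a pair (one from each), accepting exactly when both do.
A 15-state machine:
       x  y 
>  A   B  C 
   B   D  E 
   C   E  F 
   D   G  H 
   E   H  I 
   F   I  G 
   G   J  K 
   H   K  L 
   I   L  J 
 * J   M  N 
   K   N  O 
   L   O  M 
   M   M  N 
   N   N  O 
   O   O  M 
(> = start, * = accepting)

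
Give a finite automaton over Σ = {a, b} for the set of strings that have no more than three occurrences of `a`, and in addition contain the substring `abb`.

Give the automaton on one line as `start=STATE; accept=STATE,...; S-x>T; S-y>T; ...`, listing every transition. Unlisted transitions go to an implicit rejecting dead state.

Build one automaton per condition and run them in lockstep. One (5 states) tracks the count of `a`s, saturating at 4; the other (4 states) tracks whether and how much of `abb` has been seen. Each combined state is a pair, one component from each; accept when both components accept. Equivalent product states are then merged.
11 states suffice.
          a    b  
>  q0     q1   q0 
   q1     q2   q3 
   q2     q4   q5 
   q3     q2   q6 
   q4     q7   q8 
   q5     q4   q9 
 * q6     q9   q6 
   q7     q7   q7 
   q8     q7  q10 
 * q9    q10   q9 
 * q10    q7  q10 
(> = start, * = accepting)

start=q0; accept=q6,q9,q10; q0-a>q1; q0-b>q0; q1-a>q2; q1-b>q3; q2-a>q4; q2-b>q5; q3-a>q2; q3-b>q6; q4-a>q7; q4-b>q8; q5-a>q4; q5-b>q9; q6-a>q9; q6-b>q6; q7-a>q7; q7-b>q7; q8-a>q7; q8-b>q10; q9-a>q10; q9-b>q9; q10-a>q7; q10-b>q10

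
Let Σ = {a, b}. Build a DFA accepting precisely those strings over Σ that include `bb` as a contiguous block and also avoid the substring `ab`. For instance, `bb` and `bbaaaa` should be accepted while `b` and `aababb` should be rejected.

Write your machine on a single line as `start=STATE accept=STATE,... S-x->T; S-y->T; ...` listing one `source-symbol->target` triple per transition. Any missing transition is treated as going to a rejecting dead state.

Handle the two conditions separately and then intersect. One (3 states) tracks whether and how much of `bb` has been seen; the other (3 states) tracks partial matches of the forbidden pattern `ab`. Each combined state is a pair, one component from each; accept when both components accept. Equivalent product states are then merged.
5 states suffice.
        a   b  
>  q0   q1  q2 
   q1   q1  q1 
   q2   q1  q3 
 * q3   q4  q3 
 * q4   q4  q1 
(> = start, * = accepting)

start=q0; accept=q3,q4; q0-a->q1; q0-b->q2; q1-a->q1; q1-b->q1; q2-a->q1; q2-b->q3; q3-a->q4; q3-b->q3; q4-a->q4; q4-b->q1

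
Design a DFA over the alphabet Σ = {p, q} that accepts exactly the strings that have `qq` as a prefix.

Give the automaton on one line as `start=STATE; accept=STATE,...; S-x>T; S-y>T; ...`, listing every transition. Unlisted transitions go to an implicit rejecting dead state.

start=A; accept=C; A-p>D; A-q>B; B-p>D; B-q>C; C-p>C; C-q>C; D-p>D; D-q>D

Walk along `qq` while the input agrees: from A take `q` to B, and so on. Any deviation drops to the rejecting sink D. Once C is reached the prefix is confirmed and every continuation is accepted.
       p  q 
>  A   D  B 
   B   D  C 
 * C   C  C 
   D   D  D 
(> = start, * = accepting)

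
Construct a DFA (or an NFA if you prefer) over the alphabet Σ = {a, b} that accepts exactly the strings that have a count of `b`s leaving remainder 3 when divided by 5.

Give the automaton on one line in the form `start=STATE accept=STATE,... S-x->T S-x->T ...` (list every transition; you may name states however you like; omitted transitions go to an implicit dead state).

Keep the running count of `b`s modulo 5: each `b` advances along the cycle S0 → S1 → S2 → S3 → S4 → S0 while other symbols loop. Accept at S3.
        a   b  
>  S0   S0  S1 
   S1   S1  S2 
   S2   S2  S3 
 * S3   S3  S4 
   S4   S4  S0 
(> = start, * = accepting)

start=S0 accept=S3 S0-a->S0 S0-b->S1 S1-a->S1 S1-b->S2 S2-a->S2 S2-b->S3 S3-a->S3 S3-b->S4 S4-a->S4 S4-b->S0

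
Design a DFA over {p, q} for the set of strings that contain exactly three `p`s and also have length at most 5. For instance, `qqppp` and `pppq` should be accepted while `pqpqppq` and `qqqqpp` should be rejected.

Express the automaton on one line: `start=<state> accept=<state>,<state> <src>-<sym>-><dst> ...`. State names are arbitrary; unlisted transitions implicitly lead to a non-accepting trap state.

Build one automaton per condition and run them in lockstep. One (5 states) tracks the count of `p`s, saturating at 4; the other (7 states) tracks the input length, saturating at 6. Each combined state is a pair, one component from each; accept when both components accept. After merging equivalent states the machine shrinks.
A 13-state machine:
       p  q 
>  A   B  C 
   B   D  E 
   C   E  F 
   D   G  H 
   E   H  I 
   F   I  J 
 * G   J  K 
   H   K  L 
   I   L  J 
   J   J  J 
 * K   J  M 
   L   M  J 
 * M   J  J 
(> = start, * = accepting)

start=A accept=G,K,M A-p->B A-q->C B-p->D B-q->E C-p->E C-q->F D-p->G D-q->H E-p->H E-q->I F-p->I F-q->J G-p->J G-q->K H-p->K H-q->L I-p->L I-q->J J-p->J J-q->J K-p->J K-q->M L-p->M L-q->J M-p->J M-q->J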